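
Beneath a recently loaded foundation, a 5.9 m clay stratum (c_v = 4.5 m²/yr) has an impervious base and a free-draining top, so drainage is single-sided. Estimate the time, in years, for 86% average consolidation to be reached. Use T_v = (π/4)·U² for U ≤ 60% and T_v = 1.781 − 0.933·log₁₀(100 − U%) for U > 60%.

Drainage path length: H_d = H = 5.9 m (single drainage).
U > 60%: T_v = 1.781 − 0.933·log₁₀(100 − 86) = 0.71166.
t = T_v·H_d²/c_v = 0.71166×5.9²/4.5 = 5.505 years.

t ≈ 5.51 years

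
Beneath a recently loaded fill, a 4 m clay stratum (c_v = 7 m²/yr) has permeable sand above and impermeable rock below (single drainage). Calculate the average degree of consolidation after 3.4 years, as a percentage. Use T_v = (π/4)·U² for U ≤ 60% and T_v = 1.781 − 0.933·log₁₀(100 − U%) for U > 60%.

U ≈ 97.9 %

Drainage path length: H_d = H = 4 m (single drainage).
T_v = c_v·t/H_d² = 7×3.4/4² = 1.4875.
T_v = 1.4875 corresponds to the U > 60% branch:
U = 1 − 10^((1.781 − T_v)/0.933)/100 = 0.9794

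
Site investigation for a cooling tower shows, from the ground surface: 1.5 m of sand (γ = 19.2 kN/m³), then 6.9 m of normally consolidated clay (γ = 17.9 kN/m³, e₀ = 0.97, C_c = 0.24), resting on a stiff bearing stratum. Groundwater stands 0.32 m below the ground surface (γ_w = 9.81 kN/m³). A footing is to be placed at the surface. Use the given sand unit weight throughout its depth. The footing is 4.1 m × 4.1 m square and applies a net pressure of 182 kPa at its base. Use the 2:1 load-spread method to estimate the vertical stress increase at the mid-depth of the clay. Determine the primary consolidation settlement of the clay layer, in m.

Mid-depth of clay below the ground surface: z = 1.5 + 6.9/2 = 4.95 m.
Total vertical stress at mid-clay: σ_v = 19.2×1.5 + 17.9×3.45 = 90.555 kPa.
Pore pressure: u = 9.81×(4.95 − 0.32) = 45.42 kPa.
Initial effective stress: σ'_0 = σ_v − u = 90.555 − 45.42 = 45.135 kPa.
Stress increase at mid-clay by the 2:1 spreading method:
Δσ = qBL/((B+z)(L+z)) = 182×4.1×4.1/((4.1+4.95)(4.1+4.95)) = 37.354 kPa
Final effective stress: σ'_f = σ'_0 + Δσ = 45.135 + 37.354 = 82.489 kPa.
Normally consolidated clay, so the full stress increment lies on the virgin compression line:
S_c = C_c·H/(1+e₀)·log₁₀(σ'_f/σ'_0) = 0.24×6.9/(1+0.97)×log₁₀(82.489/45.135)
    = 0.84061 × 0.26188 = 0.2201 m

S_c ≈ 0.22 m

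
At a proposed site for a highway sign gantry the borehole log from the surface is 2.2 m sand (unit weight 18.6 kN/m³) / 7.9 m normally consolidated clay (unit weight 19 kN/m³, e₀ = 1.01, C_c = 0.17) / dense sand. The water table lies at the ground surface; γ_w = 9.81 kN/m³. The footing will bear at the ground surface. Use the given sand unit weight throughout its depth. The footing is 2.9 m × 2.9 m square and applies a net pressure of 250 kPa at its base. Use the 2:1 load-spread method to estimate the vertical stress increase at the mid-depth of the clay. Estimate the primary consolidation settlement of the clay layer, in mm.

S_c ≈ 110 mm

Mid-depth of clay below the ground surface: z = 2.2 + 7.9/2 = 6.15 m.
Total vertical stress at mid-clay: σ_v = 18.6×2.2 + 19×3.95 = 115.97 kPa.
Pore pressure: u = 9.81×(6.15 − 0) = 60.332 kPa.
Initial effective stress: σ'_0 = σ_v − u = 115.97 − 60.332 = 55.638 kPa.
Stress increase at mid-clay by the 2:1 spreading method:
Δσ = qBL/((B+z)(L+z)) = 250×2.9×2.9/((2.9+6.15)(2.9+6.15)) = 25.671 kPa
Final effective stress: σ'_f = σ'_0 + Δσ = 55.638 + 25.671 = 81.309 kPa.
Normally consolidated clay, so the full stress increment lies on the virgin compression line:
S_c = C_c·H/(1+e₀)·log₁₀(σ'_f/σ'_0) = 0.17×7.9/(1+1.01)×log₁₀(81.309/55.638)
    = 0.66816 × 0.16477 = 0.1101 m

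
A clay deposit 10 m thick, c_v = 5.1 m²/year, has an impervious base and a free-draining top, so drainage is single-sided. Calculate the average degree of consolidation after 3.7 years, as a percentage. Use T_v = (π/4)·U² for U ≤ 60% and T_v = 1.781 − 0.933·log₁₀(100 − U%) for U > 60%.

U ≈ 49 %

Drainage path length: H_d = H = 10 m (single drainage).
T_v = c_v·t/H_d² = 5.1×3.7/10² = 0.1887.
T_v = 0.1887 corresponds to the U ≤ 60% branch:
U = √(4T_v/π) = 0.4902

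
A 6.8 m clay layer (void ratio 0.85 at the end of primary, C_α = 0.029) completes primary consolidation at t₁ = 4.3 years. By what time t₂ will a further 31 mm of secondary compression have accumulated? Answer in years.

S_s = C_α·H/(1+e_p)·log₁₀(t₂/t₁) ⇒ log₁₀(t₂/t₁) = S_s·(1+e_p)/(C_α·H).
log₁₀(t₂/t₁) = 0.031 × (1+0.85) / (0.029×6.8) = 0.2908
t₂ = t₁ × 10^0.2908 = 4.3 × 1.954 = 8.4 years

t₂ ≈ 8.4 years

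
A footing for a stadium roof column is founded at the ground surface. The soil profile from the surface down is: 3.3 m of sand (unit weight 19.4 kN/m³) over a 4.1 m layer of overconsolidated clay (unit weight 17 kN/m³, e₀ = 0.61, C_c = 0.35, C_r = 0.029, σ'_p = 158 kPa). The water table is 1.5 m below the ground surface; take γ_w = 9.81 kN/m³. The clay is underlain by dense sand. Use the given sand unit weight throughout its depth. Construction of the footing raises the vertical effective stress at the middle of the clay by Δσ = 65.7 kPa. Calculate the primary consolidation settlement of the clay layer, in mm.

Mid-depth of clay below the ground surface: z = 3.3 + 4.1/2 = 5.35 m.
Total vertical stress at mid-clay: σ_v = 19.4×3.3 + 17×2.05 = 98.87 kPa.
Pore pressure: u = 9.81×(5.35 − 1.5) = 37.769 kPa.
Initial effective stress: σ'_0 = σ_v − u = 98.87 − 37.769 = 61.101 kPa.
Final effective stress: σ'_f = 61.101 + 65.7 = 126.8 kPa.
σ'_f = 126.8 ≤ σ'_p = 158 kPa, so the clay remains overconsolidated and only the recompression index applies:
S_c = C_r·H/(1+e₀)·log₁₀(σ'_f/σ'_0) = 0.029×4.1/1.61×log₁₀(126.8/61.101)
    = 0.073851 × 0.31707 = 0.02342 m

S_c ≈ 23.4 mm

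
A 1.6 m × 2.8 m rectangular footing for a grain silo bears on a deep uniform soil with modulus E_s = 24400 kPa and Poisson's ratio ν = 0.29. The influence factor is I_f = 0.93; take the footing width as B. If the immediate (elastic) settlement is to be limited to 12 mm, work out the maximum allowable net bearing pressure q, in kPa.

q ≈ 215 kPa

S_e = q·B·(1−ν²)/E_s · I_f  ⇒  q = S_e·E_s / (B·(1−ν²)·I_f).
q = 0.012 × 24400 / (1.6 × 0.9159 × 0.93) = 214.8 kPa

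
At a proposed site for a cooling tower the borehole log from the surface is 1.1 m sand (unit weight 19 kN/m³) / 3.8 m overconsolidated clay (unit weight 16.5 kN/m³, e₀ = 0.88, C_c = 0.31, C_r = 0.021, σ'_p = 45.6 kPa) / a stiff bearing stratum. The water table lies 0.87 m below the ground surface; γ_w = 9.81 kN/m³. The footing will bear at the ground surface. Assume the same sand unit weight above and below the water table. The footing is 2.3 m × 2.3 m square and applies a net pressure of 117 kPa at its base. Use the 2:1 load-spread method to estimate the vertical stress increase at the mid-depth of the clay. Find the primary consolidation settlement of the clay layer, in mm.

Mid-depth of clay below the ground surface: z = 1.1 + 3.8/2 = 3 m.
Total vertical stress at mid-clay: σ_v = 19×1.1 + 16.5×1.9 = 52.25 kPa.
Pore pressure: u = 9.81×(3 − 0.87) = 20.895 kPa.
Initial effective stress: σ'_0 = σ_v − u = 52.25 − 20.895 = 31.355 kPa.
Stress increase at mid-clay by the 2:1 spreading method:
Δσ = qBL/((B+z)(L+z)) = 117×2.3×2.3/((2.3+3)(2.3+3)) = 22.034 kPa
Final effective stress: σ'_f = 31.355 + 22.034 = 53.389 kPa.
σ'_f = 53.389 > σ'_p = 45.6 kPa, so the stress path crosses the preconsolidation pressure — recompression up to σ'_p, then virgin compression beyond:
S_c = H/(1+e₀)·[C_r·log₁₀(σ'_p/σ'_0) + C_c·log₁₀(σ'_f/σ'_p)]
    = 3.8/1.88 × [0.021×log₁₀(45.6/31.355) + 0.31×log₁₀(53.389/45.6)]
    = 2.0213 × [0.0034158 + 0.021231] = 0.04982 m

S_c ≈ 49.8 mm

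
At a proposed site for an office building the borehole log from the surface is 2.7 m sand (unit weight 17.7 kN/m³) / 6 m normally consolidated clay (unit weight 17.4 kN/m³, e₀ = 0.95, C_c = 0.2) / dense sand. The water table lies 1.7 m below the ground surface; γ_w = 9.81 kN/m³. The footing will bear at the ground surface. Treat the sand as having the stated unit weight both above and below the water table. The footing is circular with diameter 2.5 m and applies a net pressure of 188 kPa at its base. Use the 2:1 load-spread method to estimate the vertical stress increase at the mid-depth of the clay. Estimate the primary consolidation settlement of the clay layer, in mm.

Mid-depth of clay below the ground surface: z = 2.7 + 6/2 = 5.7 m.
Total vertical stress at mid-clay: σ_v = 17.7×2.7 + 17.4×3 = 99.99 kPa.
Pore pressure: u = 9.81×(5.7 − 1.7) = 39.24 kPa.
Initial effective stress: σ'_0 = σ_v − u = 99.99 − 39.24 = 60.75 kPa.
Stress increase at mid-clay by the 2:1 spreading method:
Δσ ≈ qD²/(D+z)² = 188×2.5²/(2.5+5.7)² = 17.475 kPa
Final effective stress: σ'_f = σ'_0 + Δσ = 60.75 + 17.475 = 78.225 kPa.
Normally consolidated clay, so the full stress increment lies on the virgin compression line:
S_c = C_c·H/(1+e₀)·log₁₀(σ'_f/σ'_0) = 0.2×6/(1+0.95)×log₁₀(78.225/60.75)
    = 0.61538 × 0.1098 = 0.06757 m

S_c ≈ 67.6 mm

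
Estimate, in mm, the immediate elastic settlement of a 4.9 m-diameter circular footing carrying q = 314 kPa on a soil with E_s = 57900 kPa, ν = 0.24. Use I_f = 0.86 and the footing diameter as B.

Immediate (elastic) settlement: S_e = q·B·(1−ν²)/E_s · I_f.
S_e = 314 × 4.9 × (1 − 0.24²) / 57900 × 0.86
    = 314 × 4.9 × 0.9424 / 57900 × 0.86
    = 0.02154 m = 21.54 mm

S_e ≈ 21.5 mm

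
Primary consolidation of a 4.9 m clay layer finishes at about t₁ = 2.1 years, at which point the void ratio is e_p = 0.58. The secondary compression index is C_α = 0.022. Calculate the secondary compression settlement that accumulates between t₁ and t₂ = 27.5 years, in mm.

Secondary compression: S_s = C_α·H/(1+e_p)·log₁₀(t₂/t₁)
S_s = 0.022×4.9/(1+0.58)×log₁₀(27.5/2.1)
    = 0.06823 × 1.117 = 0.07622 m

S_s ≈ 76.2 mm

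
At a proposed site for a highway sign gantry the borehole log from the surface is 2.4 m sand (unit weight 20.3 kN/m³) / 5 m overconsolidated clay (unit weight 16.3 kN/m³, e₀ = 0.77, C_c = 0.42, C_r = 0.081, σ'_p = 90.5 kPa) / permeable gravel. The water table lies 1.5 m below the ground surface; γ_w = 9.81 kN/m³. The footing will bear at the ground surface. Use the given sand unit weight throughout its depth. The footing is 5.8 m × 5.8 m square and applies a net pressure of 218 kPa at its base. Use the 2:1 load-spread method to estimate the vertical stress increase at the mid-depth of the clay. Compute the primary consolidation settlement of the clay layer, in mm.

Mid-depth of clay below the ground surface: z = 2.4 + 5/2 = 4.9 m.
Total vertical stress at mid-clay: σ_v = 20.3×2.4 + 16.3×2.5 = 89.47 kPa.
Pore pressure: u = 9.81×(4.9 − 1.5) = 33.354 kPa.
Initial effective stress: σ'_0 = σ_v − u = 89.47 − 33.354 = 56.116 kPa.
Stress increase at mid-clay by the 2:1 spreading method:
Δσ = qBL/((B+z)(L+z)) = 218×5.8×5.8/((5.8+4.9)(5.8+4.9)) = 64.054 kPa
Final effective stress: σ'_f = 56.116 + 64.054 = 120.17 kPa.
σ'_f = 120.17 > σ'_p = 90.5 kPa, so the stress path crosses the preconsolidation pressure — recompression up to σ'_p, then virgin compression beyond:
S_c = H/(1+e₀)·[C_r·log₁₀(σ'_p/σ'_0) + C_c·log₁₀(σ'_f/σ'_p)]
    = 5/1.77 × [0.081×log₁₀(90.5/56.116) + 0.42×log₁₀(120.17/90.5)]
    = 2.8249 × [0.016813 + 0.051722] = 0.1936 m

S_c ≈ 194 mm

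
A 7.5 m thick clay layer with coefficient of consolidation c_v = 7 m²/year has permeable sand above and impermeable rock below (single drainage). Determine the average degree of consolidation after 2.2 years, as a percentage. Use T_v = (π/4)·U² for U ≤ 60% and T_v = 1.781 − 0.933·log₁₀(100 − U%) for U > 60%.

U ≈ 59 %

Drainage path length: H_d = H = 7.5 m (single drainage).
T_v = c_v·t/H_d² = 7×2.2/7.5² = 0.27378.
T_v = 0.27378 corresponds to the U ≤ 60% branch:
U = √(4T_v/π) = 0.5904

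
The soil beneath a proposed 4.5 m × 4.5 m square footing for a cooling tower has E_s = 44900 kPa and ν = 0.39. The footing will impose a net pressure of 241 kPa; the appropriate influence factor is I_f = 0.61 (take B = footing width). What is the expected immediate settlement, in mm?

Immediate (elastic) settlement: S_e = q·B·(1−ν²)/E_s · I_f.
S_e = 241 × 4.5 × (1 − 0.39²) / 44900 × 0.61
    = 241 × 4.5 × 0.8479 / 44900 × 0.61
    = 0.01249 m = 12.49 mm

S_e ≈ 12.5 mm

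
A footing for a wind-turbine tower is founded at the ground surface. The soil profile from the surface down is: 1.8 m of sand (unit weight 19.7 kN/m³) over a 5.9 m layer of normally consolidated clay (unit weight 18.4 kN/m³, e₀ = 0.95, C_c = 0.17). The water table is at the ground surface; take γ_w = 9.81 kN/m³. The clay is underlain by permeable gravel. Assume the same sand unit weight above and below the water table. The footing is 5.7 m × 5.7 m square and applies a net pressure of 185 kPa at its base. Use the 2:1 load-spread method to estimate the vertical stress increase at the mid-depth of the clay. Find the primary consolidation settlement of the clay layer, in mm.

Mid-depth of clay below the ground surface: z = 1.8 + 5.9/2 = 4.75 m.
Total vertical stress at mid-clay: σ_v = 19.7×1.8 + 18.4×2.95 = 89.74 kPa.
Pore pressure: u = 9.81×(4.75 − 0) = 46.598 kPa.
Initial effective stress: σ'_0 = σ_v − u = 89.74 − 46.598 = 43.142 kPa.
Stress increase at mid-clay by the 2:1 spreading method:
Δσ = qBL/((B+z)(L+z)) = 185×5.7×5.7/((5.7+4.75)(5.7+4.75)) = 55.041 kPa
Final effective stress: σ'_f = σ'_0 + Δσ = 43.142 + 55.041 = 98.183 kPa.
Normally consolidated clay, so the full stress increment lies on the virgin compression line:
S_c = C_c·H/(1+e₀)·log₁₀(σ'_f/σ'_0) = 0.17×5.9/(1+0.95)×log₁₀(98.183/43.142)
    = 0.51436 × 0.35714 = 0.1837 m

S_c ≈ 184 mm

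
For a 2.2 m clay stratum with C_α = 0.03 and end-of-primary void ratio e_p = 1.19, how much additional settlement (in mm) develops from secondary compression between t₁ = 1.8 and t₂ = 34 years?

Secondary compression: S_s = C_α·H/(1+e_p)·log₁₀(t₂/t₁)
S_s = 0.03×2.2/(1+1.19)×log₁₀(34/1.8)
    = 0.03014 × 1.276 = 0.03846 m

S_s ≈ 38.5 mm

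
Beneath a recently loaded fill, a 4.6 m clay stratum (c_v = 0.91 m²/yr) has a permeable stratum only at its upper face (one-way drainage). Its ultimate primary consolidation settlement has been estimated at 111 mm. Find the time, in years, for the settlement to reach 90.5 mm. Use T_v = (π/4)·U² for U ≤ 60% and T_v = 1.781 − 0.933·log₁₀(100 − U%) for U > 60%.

Drainage path length: H_d = H = 4.6 m (single drainage).
U = S(t)/S_ult = 90.5/111 = 0.8153.
U > 60%: T_v = 1.781 − 0.933·log₁₀(100 − 81.532) = 0.59942.
t = T_v·H_d²/c_v = 0.59942×4.6²/0.91 = 13.94 years.

t ≈ 13.9 years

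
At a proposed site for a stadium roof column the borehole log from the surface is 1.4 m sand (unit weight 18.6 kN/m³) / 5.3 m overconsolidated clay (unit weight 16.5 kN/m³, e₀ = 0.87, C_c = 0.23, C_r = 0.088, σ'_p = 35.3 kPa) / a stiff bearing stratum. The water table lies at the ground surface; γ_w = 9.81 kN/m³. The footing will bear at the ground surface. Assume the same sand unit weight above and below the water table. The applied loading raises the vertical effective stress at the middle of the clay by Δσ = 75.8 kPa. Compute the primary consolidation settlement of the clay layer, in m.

Mid-depth of clay below the ground surface: z = 1.4 + 5.3/2 = 4.05 m.
Total vertical stress at mid-clay: σ_v = 18.6×1.4 + 16.5×2.65 = 69.765 kPa.
Pore pressure: u = 9.81×(4.05 − 0) = 39.73 kPa.
Initial effective stress: σ'_0 = σ_v − u = 69.765 − 39.73 = 30.035 kPa.
Final effective stress: σ'_f = 30.035 + 75.8 = 105.83 kPa.
σ'_f = 105.83 > σ'_p = 35.3 kPa, so the stress path crosses the preconsolidation pressure — recompression up to σ'_p, then virgin compression beyond:
S_c = H/(1+e₀)·[C_r·log₁₀(σ'_p/σ'_0) + C_c·log₁₀(σ'_f/σ'_p)]
    = 5.3/1.87 × [0.088×log₁₀(35.3/30.035) + 0.23×log₁₀(105.83/35.3)]
    = 2.8342 × [0.0061729 + 0.10967] = 0.3283 m

S_c ≈ 0.328 m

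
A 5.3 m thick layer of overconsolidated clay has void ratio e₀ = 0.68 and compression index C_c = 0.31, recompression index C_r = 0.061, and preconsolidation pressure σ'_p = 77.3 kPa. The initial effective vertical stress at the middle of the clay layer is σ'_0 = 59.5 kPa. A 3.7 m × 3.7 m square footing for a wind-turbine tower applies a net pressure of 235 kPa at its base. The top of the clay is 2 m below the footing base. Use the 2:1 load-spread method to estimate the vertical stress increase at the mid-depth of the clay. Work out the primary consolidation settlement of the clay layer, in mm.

S_c ≈ 155 mm

Mid-depth of clay below the footing base: z = 2 + 5.3/2 = 4.65 m.
Stress increase at mid-clay by the 2:1 spreading method:
Δσ = qBL/((B+z)(L+z)) = 235×3.7×3.7/((3.7+4.65)(3.7+4.65)) = 46.142 kPa
Final effective stress: σ'_f = 59.5 + 46.142 = 105.64 kPa.
σ'_f = 105.64 > σ'_p = 77.3 kPa, so the stress path crosses the preconsolidation pressure — recompression up to σ'_p, then virgin compression beyond:
S_c = H/(1+e₀)·[C_r·log₁₀(σ'_p/σ'_0) + C_c·log₁₀(σ'_f/σ'_p)]
    = 5.3/1.68 × [0.061×log₁₀(77.3/59.5) + 0.31×log₁₀(105.64/77.3)]
    = 3.1548 × [0.0069334 + 0.042051] = 0.1545 m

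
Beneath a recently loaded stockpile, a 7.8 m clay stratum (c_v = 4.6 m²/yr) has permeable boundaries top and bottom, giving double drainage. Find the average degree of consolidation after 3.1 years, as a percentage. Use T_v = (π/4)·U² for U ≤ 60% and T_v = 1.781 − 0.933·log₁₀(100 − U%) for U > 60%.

Drainage path length: H_d = H/2 = 3.9 m (double drainage).
T_v = c_v·t/H_d² = 4.6×3.1/3.9² = 0.93754.
T_v = 0.93754 corresponds to the U > 60% branch:
U = 1 − 10^((1.781 − T_v)/0.933)/100 = 0.9198

U ≈ 92 %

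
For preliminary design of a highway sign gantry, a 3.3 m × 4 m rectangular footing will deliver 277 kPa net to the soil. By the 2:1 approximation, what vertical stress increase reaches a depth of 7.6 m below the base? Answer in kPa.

Δσ_z ≈ 28.9 kPa

By the 2:1 method the load spreads at 1 horizontal : 2 vertical, so at depth z the loaded area has grown by z in each plan dimension:
Δσ = qBL/((B+z)(L+z)) = 277×3.3×4/((3.3+7.6)(4+7.6)) = 28.918 kPa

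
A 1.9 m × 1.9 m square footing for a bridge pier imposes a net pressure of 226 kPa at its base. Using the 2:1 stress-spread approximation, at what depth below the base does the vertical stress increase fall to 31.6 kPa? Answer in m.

z ≈ 3.18 m

2:1 spreading — at depth z the loaded area has grown by z in each plan dimension:
qB²/(B+z)² = Δσ_z ⇒ z = B(√(q/Δσ_z) − 1) = 1.9×(√(226/31.6) − 1) = 3.181 m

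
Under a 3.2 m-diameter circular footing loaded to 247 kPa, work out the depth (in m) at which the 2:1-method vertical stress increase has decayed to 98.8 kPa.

2:1 spreading — at depth z the loaded area has grown by z in each plan dimension:
qD²/(D+z)² = Δσ_z ⇒ z = D(√(q/Δσ_z) − 1) = 3.2×(√(247/98.8) − 1) = 1.86 m

z ≈ 1.86 m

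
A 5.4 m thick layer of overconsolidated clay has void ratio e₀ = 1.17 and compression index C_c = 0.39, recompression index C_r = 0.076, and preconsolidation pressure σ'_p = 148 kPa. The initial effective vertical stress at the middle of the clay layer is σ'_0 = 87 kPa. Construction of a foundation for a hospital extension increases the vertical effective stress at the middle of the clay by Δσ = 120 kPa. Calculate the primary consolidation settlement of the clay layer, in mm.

Final effective stress: σ'_f = 87 + 120 = 207 kPa.
σ'_f = 207 > σ'_p = 148 kPa, so the stress path crosses the preconsolidation pressure — recompression up to σ'_p, then virgin compression beyond:
S_c = H/(1+e₀)·[C_r·log₁₀(σ'_p/σ'_0) + C_c·log₁₀(σ'_f/σ'_p)]
    = 5.4/2.17 × [0.076×log₁₀(148/87) + 0.39×log₁₀(207/148)]
    = 2.4885 × [0.017536 + 0.056826] = 0.185 m

S_c ≈ 185 mm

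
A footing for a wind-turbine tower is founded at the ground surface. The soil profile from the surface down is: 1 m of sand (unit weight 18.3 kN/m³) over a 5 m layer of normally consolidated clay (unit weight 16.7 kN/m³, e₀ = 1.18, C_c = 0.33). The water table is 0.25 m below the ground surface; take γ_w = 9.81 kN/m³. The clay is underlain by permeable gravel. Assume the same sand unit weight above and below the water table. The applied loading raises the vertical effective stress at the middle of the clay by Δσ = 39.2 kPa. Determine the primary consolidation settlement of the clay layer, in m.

Mid-depth of clay below the ground surface: z = 1 + 5/2 = 3.5 m.
Total vertical stress at mid-clay: σ_v = 18.3×1 + 16.7×2.5 = 60.05 kPa.
Pore pressure: u = 9.81×(3.5 − 0.25) = 31.883 kPa.
Initial effective stress: σ'_0 = σ_v − u = 60.05 − 31.883 = 28.167 kPa.
Final effective stress: σ'_f = σ'_0 + Δσ = 28.167 + 39.2 = 67.367 kPa.
Normally consolidated clay, so the full stress increment lies on the virgin compression line:
S_c = C_c·H/(1+e₀)·log₁₀(σ'_f/σ'_0) = 0.33×5/(1+1.18)×log₁₀(67.367/28.167)
    = 0.75688 × 0.37871 = 0.2866 m

S_c ≈ 0.287 m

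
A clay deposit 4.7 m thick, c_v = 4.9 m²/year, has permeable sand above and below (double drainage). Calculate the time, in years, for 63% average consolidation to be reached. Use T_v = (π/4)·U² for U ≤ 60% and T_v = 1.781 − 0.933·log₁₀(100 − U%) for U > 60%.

t ≈ 0.358 years

Drainage path length: H_d = H/2 = 2.35 m (double drainage).
U > 60%: T_v = 1.781 − 0.933·log₁₀(100 − 63) = 0.31787.
t = T_v·H_d²/c_v = 0.31787×2.35²/4.9 = 0.3583 years.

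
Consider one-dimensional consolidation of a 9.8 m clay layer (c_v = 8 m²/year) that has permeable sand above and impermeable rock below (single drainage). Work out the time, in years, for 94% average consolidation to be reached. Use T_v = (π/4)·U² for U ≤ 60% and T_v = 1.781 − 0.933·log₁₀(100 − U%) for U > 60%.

Drainage path length: H_d = H = 9.8 m (single drainage).
U > 60%: T_v = 1.781 − 0.933·log₁₀(100 − 94) = 1.055.
t = T_v·H_d²/c_v = 1.055×9.8²/8 = 12.67 years.

t ≈ 12.7 years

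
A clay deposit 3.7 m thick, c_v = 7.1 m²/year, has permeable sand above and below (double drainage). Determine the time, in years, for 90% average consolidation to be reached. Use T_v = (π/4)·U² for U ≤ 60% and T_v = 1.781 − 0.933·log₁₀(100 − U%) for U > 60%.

t ≈ 0.409 years

Drainage path length: H_d = H/2 = 1.85 m (double drainage).
U > 60%: T_v = 1.781 − 0.933·log₁₀(100 − 90) = 0.848.
t = T_v·H_d²/c_v = 0.848×1.85²/7.1 = 0.4088 years.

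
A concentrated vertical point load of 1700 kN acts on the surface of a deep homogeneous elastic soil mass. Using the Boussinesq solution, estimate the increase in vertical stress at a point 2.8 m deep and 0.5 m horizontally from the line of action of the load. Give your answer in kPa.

Δσ_z ≈ 95.7 kPa

Boussinesq vertical stress below a point load on an elastic half-space:
Δσ_z = 3P/(2πz²) · [1 + (r/z)²]^(−5/2)
r/z = 0.5/2.8 = 0.17857; [1+(r/z)²]^(−5/2) = 0.92453.
Δσ_z = 3×1700/(2π×2.8²) × 0.92453 = 103.53 × 0.92453 = 95.72 kPa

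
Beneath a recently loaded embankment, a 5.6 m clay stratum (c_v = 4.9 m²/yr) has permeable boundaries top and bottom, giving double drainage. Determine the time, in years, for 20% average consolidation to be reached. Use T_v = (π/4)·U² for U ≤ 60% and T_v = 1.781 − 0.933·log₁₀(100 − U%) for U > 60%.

Drainage path length: H_d = H/2 = 2.8 m (double drainage).
U ≤ 60%: T_v = (π/4)·U² = (π/4)×0.2² = 0.031416.
t = T_v·H_d²/c_v = 0.031416×2.8²/4.9 = 0.05027 years.

t ≈ 0.0503 years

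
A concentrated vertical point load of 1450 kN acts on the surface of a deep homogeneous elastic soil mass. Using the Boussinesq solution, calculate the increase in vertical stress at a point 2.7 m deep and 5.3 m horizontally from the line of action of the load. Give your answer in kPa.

Δσ_z ≈ 1.83 kPa

Boussinesq vertical stress below a point load on an elastic half-space:
Δσ_z = 3P/(2πz²) · [1 + (r/z)²]^(−5/2)
r/z = 5.3/2.7 = 1.963; [1+(r/z)²]^(−5/2) = 0.019272.
Δσ_z = 3×1450/(2π×2.7²) × 0.019272 = 94.969 × 0.019272 = 1.83 kPa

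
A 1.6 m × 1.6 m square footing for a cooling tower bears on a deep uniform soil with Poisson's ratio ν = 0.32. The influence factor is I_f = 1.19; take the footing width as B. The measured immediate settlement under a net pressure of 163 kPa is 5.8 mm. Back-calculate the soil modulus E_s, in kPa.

E_s ≈ 48000 kPa

S_e = q·B·(1−ν²)/E_s · I_f  ⇒  E_s = q·B·(1−ν²)·I_f / S_e.
E_s = 163 × 1.6 × 0.8976 × 1.19 / 0.0058 = 48030 kPa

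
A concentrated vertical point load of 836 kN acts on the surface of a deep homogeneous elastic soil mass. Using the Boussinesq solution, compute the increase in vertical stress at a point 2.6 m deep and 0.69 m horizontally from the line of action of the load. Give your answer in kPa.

Boussinesq vertical stress below a point load on an elastic half-space:
Δσ_z = 3P/(2πz²) · [1 + (r/z)²]^(−5/2)
r/z = 0.69/2.6 = 0.26538; [1+(r/z)²]^(−5/2) = 0.84354.
Δσ_z = 3×836/(2π×2.6²) × 0.84354 = 59.047 × 0.84354 = 49.81 kPa

Δσ_z ≈ 49.8 kPa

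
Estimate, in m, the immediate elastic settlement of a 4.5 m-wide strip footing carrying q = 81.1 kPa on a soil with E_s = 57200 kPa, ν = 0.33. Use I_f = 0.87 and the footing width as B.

Immediate (elastic) settlement: S_e = q·B·(1−ν²)/E_s · I_f.
S_e = 81.1 × 4.5 × (1 − 0.33²) / 57200 × 0.87
    = 81.1 × 4.5 × 0.8911 / 57200 × 0.87
    = 0.004946 m

S_e ≈ 0.00495 m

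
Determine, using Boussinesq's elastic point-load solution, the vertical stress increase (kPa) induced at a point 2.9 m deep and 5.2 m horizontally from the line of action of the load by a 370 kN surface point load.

Δσ_z ≈ 0.576 kPa

Boussinesq vertical stress below a point load on an elastic half-space:
Δσ_z = 3P/(2πz²) · [1 + (r/z)²]^(−5/2)
r/z = 5.2/2.9 = 1.7931; [1+(r/z)²]^(−5/2) = 0.027413.
Δσ_z = 3×370/(2π×2.9²) × 0.027413 = 21.006 × 0.027413 = 0.5758 kPa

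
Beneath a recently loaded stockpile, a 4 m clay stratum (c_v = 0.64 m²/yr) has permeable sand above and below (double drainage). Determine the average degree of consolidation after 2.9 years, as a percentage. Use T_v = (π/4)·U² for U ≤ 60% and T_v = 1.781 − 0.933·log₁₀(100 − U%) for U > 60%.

Drainage path length: H_d = H/2 = 2 m (double drainage).
T_v = c_v·t/H_d² = 0.64×2.9/2² = 0.464.
T_v = 0.464 corresponds to the U > 60% branch:
U = 1 − 10^((1.781 − T_v)/0.933)/100 = 0.742

U ≈ 74.2 %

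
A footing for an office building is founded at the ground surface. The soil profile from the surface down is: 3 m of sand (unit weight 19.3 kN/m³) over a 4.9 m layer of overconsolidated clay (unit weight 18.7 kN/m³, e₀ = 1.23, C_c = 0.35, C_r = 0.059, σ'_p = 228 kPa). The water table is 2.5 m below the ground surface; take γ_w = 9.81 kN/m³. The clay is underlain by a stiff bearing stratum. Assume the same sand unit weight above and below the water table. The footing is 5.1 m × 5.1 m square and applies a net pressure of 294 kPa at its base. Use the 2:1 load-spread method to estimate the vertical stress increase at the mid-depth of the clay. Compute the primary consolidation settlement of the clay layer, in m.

Mid-depth of clay below the ground surface: z = 3 + 4.9/2 = 5.45 m.
Total vertical stress at mid-clay: σ_v = 19.3×3 + 18.7×2.45 = 103.72 kPa.
Pore pressure: u = 9.81×(5.45 − 2.5) = 28.94 kPa.
Initial effective stress: σ'_0 = σ_v − u = 103.72 − 28.94 = 74.78 kPa.
Stress increase at mid-clay by the 2:1 spreading method:
Δσ = qBL/((B+z)(L+z)) = 294×5.1×5.1/((5.1+5.45)(5.1+5.45)) = 68.704 kPa
Final effective stress: σ'_f = 74.78 + 68.704 = 143.48 kPa.
σ'_f = 143.48 ≤ σ'_p = 228 kPa, so the clay remains overconsolidated and only the recompression index applies:
S_c = C_r·H/(1+e₀)·log₁₀(σ'_f/σ'_0) = 0.059×4.9/2.23×log₁₀(143.48/74.78)
    = 0.12964 × 0.28301 = 0.03669 m

S_c ≈ 0.0367 m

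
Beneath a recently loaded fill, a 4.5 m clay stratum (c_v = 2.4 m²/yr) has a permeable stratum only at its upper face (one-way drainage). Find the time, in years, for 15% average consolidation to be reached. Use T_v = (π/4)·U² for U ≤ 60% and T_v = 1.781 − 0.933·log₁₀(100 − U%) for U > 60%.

Drainage path length: H_d = H = 4.5 m (single drainage).
U ≤ 60%: T_v = (π/4)·U² = (π/4)×0.15² = 0.017671.
t = T_v·H_d²/c_v = 0.017671×4.5²/2.4 = 0.1491 years.

t ≈ 0.149 years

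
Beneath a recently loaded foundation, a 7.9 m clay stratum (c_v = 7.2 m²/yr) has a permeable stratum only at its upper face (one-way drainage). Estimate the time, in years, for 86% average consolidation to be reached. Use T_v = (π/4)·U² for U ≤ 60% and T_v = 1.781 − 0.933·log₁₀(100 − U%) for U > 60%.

t ≈ 6.17 years

Drainage path length: H_d = H = 7.9 m (single drainage).
U > 60%: T_v = 1.781 − 0.933·log₁₀(100 − 86) = 0.71166.
t = T_v·H_d²/c_v = 0.71166×7.9²/7.2 = 6.169 years.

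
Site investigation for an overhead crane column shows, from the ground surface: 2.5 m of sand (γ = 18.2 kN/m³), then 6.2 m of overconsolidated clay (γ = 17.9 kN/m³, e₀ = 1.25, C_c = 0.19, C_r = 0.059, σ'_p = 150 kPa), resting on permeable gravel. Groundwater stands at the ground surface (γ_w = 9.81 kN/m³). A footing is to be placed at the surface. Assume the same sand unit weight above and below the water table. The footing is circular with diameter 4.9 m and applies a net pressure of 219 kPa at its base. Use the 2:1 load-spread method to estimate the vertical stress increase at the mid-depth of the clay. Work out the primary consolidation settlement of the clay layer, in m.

S_c ≈ 0.0502 m

Mid-depth of clay below the ground surface: z = 2.5 + 6.2/2 = 5.6 m.
Total vertical stress at mid-clay: σ_v = 18.2×2.5 + 17.9×3.1 = 100.99 kPa.
Pore pressure: u = 9.81×(5.6 − 0) = 54.936 kPa.
Initial effective stress: σ'_0 = σ_v − u = 100.99 − 54.936 = 46.054 kPa.
Stress increase at mid-clay by the 2:1 spreading method:
Δσ ≈ qD²/(D+z)² = 219×4.9²/(4.9+5.6)² = 47.693 kPa
Final effective stress: σ'_f = 46.054 + 47.693 = 93.747 kPa.
σ'_f = 93.747 ≤ σ'_p = 150 kPa, so the clay remains overconsolidated and only the recompression index applies:
S_c = C_r·H/(1+e₀)·log₁₀(σ'_f/σ'_0) = 0.059×6.2/2.25×log₁₀(93.747/46.054)
    = 0.16258 × 0.30869 = 0.05019 m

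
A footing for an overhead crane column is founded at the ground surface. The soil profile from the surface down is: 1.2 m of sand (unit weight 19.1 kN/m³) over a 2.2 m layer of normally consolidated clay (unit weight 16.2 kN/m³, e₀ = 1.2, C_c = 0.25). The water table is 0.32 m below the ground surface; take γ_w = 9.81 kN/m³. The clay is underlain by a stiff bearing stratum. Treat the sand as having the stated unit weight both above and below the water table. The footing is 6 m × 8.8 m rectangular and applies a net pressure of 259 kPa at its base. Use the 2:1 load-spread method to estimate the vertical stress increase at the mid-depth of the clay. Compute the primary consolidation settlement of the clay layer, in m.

Mid-depth of clay below the ground surface: z = 1.2 + 2.2/2 = 2.3 m.
Total vertical stress at mid-clay: σ_v = 19.1×1.2 + 16.2×1.1 = 40.74 kPa.
Pore pressure: u = 9.81×(2.3 − 0.32) = 19.424 kPa.
Initial effective stress: σ'_0 = σ_v − u = 40.74 − 19.424 = 21.316 kPa.
Stress increase at mid-clay by the 2:1 spreading method:
Δσ = qBL/((B+z)(L+z)) = 259×6×8.8/((6+2.3)(8.8+2.3)) = 148.43 kPa
Final effective stress: σ'_f = σ'_0 + Δσ = 21.316 + 148.43 = 169.75 kPa.
Normally consolidated clay, so the full stress increment lies on the virgin compression line:
S_c = C_c·H/(1+e₀)·log₁₀(σ'_f/σ'_0) = 0.25×2.2/(1+1.2)×log₁₀(169.75/21.316)
    = 0.25 × 0.9011 = 0.2253 m

S_c ≈ 0.225 m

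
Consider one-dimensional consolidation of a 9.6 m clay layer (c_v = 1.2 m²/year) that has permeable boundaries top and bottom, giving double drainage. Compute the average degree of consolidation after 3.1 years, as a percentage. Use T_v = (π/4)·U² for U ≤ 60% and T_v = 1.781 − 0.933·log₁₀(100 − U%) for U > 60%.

Drainage path length: H_d = H/2 = 4.8 m (double drainage).
T_v = c_v·t/H_d² = 1.2×3.1/4.8² = 0.16146.
T_v = 0.16146 corresponds to the U ≤ 60% branch:
U = √(4T_v/π) = 0.4534

U ≈ 45.3 %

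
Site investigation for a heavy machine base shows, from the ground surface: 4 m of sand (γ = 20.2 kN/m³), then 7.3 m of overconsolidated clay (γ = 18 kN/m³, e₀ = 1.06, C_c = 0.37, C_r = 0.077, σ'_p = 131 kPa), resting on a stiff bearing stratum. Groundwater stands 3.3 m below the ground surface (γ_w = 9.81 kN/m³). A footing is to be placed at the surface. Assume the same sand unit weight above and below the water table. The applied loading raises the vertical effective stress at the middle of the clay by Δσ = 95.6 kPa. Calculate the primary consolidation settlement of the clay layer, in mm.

Mid-depth of clay below the ground surface: z = 4 + 7.3/2 = 7.65 m.
Total vertical stress at mid-clay: σ_v = 20.2×4 + 18×3.65 = 146.5 kPa.
Pore pressure: u = 9.81×(7.65 − 3.3) = 42.673 kPa.
Initial effective stress: σ'_0 = σ_v − u = 146.5 − 42.673 = 103.83 kPa.
Final effective stress: σ'_f = 103.83 + 95.6 = 199.43 kPa.
σ'_f = 199.43 > σ'_p = 131 kPa, so the stress path crosses the preconsolidation pressure — recompression up to σ'_p, then virgin compression beyond:
S_c = H/(1+e₀)·[C_r·log₁₀(σ'_p/σ'_0) + C_c·log₁₀(σ'_f/σ'_p)]
    = 7.3/2.06 × [0.077×log₁₀(131/103.83) + 0.37×log₁₀(199.43/131)]
    = 3.5437 × [0.007773 + 0.067532] = 0.2669 m

S_c ≈ 267 mm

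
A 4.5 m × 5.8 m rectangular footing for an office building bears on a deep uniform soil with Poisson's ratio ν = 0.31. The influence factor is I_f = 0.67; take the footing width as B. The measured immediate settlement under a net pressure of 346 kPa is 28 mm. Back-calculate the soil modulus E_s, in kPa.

S_e = q·B·(1−ν²)/E_s · I_f  ⇒  E_s = q·B·(1−ν²)·I_f / S_e.
E_s = 346 × 4.5 × 0.9039 × 0.67 / 0.028 = 33680 kPa

E_s ≈ 33700 kPa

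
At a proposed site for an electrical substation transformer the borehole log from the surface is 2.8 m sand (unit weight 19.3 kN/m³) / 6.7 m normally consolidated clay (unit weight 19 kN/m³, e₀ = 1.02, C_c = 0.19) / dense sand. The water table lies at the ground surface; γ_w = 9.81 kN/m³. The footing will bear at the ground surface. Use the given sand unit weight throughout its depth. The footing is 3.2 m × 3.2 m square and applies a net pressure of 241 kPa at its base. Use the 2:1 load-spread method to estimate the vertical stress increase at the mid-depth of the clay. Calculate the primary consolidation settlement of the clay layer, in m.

S_c ≈ 0.11 m

Mid-depth of clay below the ground surface: z = 2.8 + 6.7/2 = 6.15 m.
Total vertical stress at mid-clay: σ_v = 19.3×2.8 + 19×3.35 = 117.69 kPa.
Pore pressure: u = 9.81×(6.15 − 0) = 60.332 kPa.
Initial effective stress: σ'_0 = σ_v − u = 117.69 − 60.332 = 57.358 kPa.
Stress increase at mid-clay by the 2:1 spreading method:
Δσ = qBL/((B+z)(L+z)) = 241×3.2×3.2/((3.2+6.15)(3.2+6.15)) = 28.229 kPa
Final effective stress: σ'_f = σ'_0 + Δσ = 57.358 + 28.229 = 85.587 kPa.
Normally consolidated clay, so the full stress increment lies on the virgin compression line:
S_c = C_c·H/(1+e₀)·log₁₀(σ'_f/σ'_0) = 0.19×6.7/(1+1.02)×log₁₀(85.587/57.358)
    = 0.6302 × 0.17381 = 0.1095 m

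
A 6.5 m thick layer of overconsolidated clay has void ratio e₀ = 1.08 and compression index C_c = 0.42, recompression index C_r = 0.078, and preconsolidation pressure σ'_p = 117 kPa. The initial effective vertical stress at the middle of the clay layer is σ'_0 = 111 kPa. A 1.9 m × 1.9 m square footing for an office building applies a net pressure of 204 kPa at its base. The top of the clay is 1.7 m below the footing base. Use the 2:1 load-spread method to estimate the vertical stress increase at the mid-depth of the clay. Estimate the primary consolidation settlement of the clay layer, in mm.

Mid-depth of clay below the footing base: z = 1.7 + 6.5/2 = 4.95 m.
Stress increase at mid-clay by the 2:1 spreading method:
Δσ = qBL/((B+z)(L+z)) = 204×1.9×1.9/((1.9+4.95)(1.9+4.95)) = 15.695 kPa
Final effective stress: σ'_f = 111 + 15.695 = 126.69 kPa.
σ'_f = 126.69 > σ'_p = 117 kPa, so the stress path crosses the preconsolidation pressure — recompression up to σ'_p, then virgin compression beyond:
S_c = H/(1+e₀)·[C_r·log₁₀(σ'_p/σ'_0) + C_c·log₁₀(σ'_f/σ'_p)]
    = 6.5/2.08 × [0.078×log₁₀(117/111) + 0.42×log₁₀(126.69/117)]
    = 3.125 × [0.0017833 + 0.014514] = 0.05093 m

S_c ≈ 50.9 mm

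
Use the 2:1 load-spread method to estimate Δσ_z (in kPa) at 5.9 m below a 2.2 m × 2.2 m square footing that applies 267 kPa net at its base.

By the 2:1 method the load spreads at 1 horizontal : 2 vertical, so at depth z the loaded area has grown by z in each plan dimension:
Δσ = qBL/((B+z)(L+z)) = 267×2.2×2.2/((2.2+5.9)(2.2+5.9)) = 19.696 kPa

Δσ_z ≈ 19.7 kPa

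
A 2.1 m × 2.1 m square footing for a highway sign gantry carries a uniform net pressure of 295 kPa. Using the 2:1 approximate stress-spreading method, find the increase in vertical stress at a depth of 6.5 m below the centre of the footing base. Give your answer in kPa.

Δσ_z ≈ 17.6 kPa

By the 2:1 method the load spreads at 1 horizontal : 2 vertical, so at depth z the loaded area has grown by z in each plan dimension:
Δσ = qBL/((B+z)(L+z)) = 295×2.1×2.1/((2.1+6.5)(2.1+6.5)) = 17.59 kPa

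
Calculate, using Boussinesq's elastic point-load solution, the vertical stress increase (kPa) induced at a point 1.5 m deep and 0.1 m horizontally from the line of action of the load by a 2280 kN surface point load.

Δσ_z ≈ 478 kPa

Boussinesq vertical stress below a point load on an elastic half-space:
Δσ_z = 3P/(2πz²) · [1 + (r/z)²]^(−5/2)
r/z = 0.1/1.5 = 0.066667; [1+(r/z)²]^(−5/2) = 0.98897.
Δσ_z = 3×2280/(2π×1.5²) × 0.98897 = 483.83 × 0.98897 = 478.5 kPa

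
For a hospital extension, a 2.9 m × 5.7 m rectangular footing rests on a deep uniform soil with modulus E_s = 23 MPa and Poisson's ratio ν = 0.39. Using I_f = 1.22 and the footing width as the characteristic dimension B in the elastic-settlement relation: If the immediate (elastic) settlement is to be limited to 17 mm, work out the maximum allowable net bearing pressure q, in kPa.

E_s = 23 MPa = 23000 kPa.
S_e = q·B·(1−ν²)/E_s · I_f  ⇒  q = S_e·E_s / (B·(1−ν²)·I_f).
q = 0.017 × 23000 / (2.9 × 0.8479 × 1.22) = 130.3 kPa

q ≈ 130 kPa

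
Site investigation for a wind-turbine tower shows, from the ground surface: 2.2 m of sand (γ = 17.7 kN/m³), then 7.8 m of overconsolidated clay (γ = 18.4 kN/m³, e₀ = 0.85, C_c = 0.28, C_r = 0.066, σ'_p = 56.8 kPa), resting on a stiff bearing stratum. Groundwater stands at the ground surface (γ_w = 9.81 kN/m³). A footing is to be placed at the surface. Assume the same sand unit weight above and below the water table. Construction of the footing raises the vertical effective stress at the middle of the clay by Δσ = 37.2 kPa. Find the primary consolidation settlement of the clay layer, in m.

S_c ≈ 0.238 m

Mid-depth of clay below the ground surface: z = 2.2 + 7.8/2 = 6.1 m.
Total vertical stress at mid-clay: σ_v = 17.7×2.2 + 18.4×3.9 = 110.7 kPa.
Pore pressure: u = 9.81×(6.1 − 0) = 59.841 kPa.
Initial effective stress: σ'_0 = σ_v − u = 110.7 − 59.841 = 50.859 kPa.
Final effective stress: σ'_f = 50.859 + 37.2 = 88.059 kPa.
σ'_f = 88.059 > σ'_p = 56.8 kPa, so the stress path crosses the preconsolidation pressure — recompression up to σ'_p, then virgin compression beyond:
S_c = H/(1+e₀)·[C_r·log₁₀(σ'_p/σ'_0) + C_c·log₁₀(σ'_f/σ'_p)]
    = 7.8/1.85 × [0.066×log₁₀(56.8/50.859) + 0.28×log₁₀(88.059/56.8)]
    = 4.2162 × [0.0031667 + 0.053319] = 0.2382 m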